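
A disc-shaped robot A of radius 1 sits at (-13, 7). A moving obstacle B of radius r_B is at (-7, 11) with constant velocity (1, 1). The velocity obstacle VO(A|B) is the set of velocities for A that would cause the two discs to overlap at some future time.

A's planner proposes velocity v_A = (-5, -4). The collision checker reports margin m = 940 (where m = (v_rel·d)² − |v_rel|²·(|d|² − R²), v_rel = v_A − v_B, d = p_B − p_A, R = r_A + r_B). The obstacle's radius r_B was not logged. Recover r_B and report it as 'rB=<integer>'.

m = 940
d = (6, 4);  v_rel = (-6, -5),  |v_rel|² = 61
v_rel×d = (-6)·(4) − (-5)·(6) = 6
since m = R²·61 − 6²:  R² = (36 + 940) / 61 = 16
R = √16 = 4  ⇒  r_B = 4 − 1 = 3

rB=3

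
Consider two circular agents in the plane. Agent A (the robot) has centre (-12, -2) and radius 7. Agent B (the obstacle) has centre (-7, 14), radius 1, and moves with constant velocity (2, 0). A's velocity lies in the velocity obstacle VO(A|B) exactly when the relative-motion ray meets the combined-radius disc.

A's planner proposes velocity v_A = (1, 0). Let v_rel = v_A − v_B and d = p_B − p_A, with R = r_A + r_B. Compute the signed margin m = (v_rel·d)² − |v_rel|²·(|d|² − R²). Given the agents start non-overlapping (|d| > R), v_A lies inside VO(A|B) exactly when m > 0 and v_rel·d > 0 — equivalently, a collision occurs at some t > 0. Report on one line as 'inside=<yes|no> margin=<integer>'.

d = (5, 16),  |d|² = 281;  R = 7+1 = 8,  c = 281−8² = 217
v_rel = (-1, 0),  |v_rel|² = 1;  v_rel·d = (-1)·(5) + (0)·(16) = -5
1·t² + 10·t + 217 = 0  ⇒  m = (-5)² − 1·217 = -192
m = -192 < 0,  v_rel·d = -5 < 0  ⇒  outside

inside=no margin=-192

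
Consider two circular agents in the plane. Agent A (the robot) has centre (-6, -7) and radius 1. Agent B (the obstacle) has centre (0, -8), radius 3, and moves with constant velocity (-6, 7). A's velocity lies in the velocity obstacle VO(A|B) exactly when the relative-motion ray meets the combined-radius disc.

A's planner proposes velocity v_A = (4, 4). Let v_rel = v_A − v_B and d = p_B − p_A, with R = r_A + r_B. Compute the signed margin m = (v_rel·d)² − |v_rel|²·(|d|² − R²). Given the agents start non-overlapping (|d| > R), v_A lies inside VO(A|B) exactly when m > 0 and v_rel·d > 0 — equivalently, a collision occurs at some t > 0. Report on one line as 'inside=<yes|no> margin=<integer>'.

d = (6, -1),  |d|² = 37;  R = 1+3 = 4,  c = 37−4² = 21
v_rel = (10, -3),  |v_rel|² = 109;  v_rel·d = (10)·(6) + (-3)·(-1) = 63
109·t² − 126·t + 21 = 0  ⇒  m = 63² − 109·21 = 1680
m = 1680 > 0,  v_rel·d = 63 > 0  ⇒  inside

inside=yes margin=1680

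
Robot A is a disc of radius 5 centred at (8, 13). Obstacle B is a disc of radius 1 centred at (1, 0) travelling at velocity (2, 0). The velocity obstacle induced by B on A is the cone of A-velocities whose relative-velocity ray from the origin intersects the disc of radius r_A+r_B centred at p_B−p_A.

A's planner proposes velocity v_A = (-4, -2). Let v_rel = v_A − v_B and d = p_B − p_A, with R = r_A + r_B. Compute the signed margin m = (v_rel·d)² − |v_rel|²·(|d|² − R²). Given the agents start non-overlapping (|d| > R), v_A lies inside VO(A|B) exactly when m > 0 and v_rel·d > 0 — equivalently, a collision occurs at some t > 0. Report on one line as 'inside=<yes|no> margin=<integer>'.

d = (-7, -13),  |d|² = 218;  R = 5+1 = 6,  c = 218−6² = 182
v_rel = (-6, -2),  |v_rel|² = 40;  v_rel·d = (-6)·(-7) + (-2)·(-13) = 68
40·t² − 136·t + 182 = 0  ⇒  m = 68² − 40·182 = -2656
m = -2656 < 0,  v_rel·d = 68 > 0  ⇒  outside

inside=no margin=-2656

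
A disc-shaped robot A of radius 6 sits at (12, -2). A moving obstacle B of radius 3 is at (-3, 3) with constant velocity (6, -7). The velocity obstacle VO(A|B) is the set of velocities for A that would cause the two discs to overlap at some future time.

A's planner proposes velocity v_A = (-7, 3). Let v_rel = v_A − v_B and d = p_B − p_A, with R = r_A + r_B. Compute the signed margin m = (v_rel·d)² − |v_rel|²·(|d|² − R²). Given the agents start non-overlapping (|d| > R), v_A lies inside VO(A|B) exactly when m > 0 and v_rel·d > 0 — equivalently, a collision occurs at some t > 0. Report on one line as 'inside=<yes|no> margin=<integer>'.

d = (-15, 5),  |d|² = 250;  R = 6+3 = 9,  c = 250−9² = 169
v_rel = (-13, 10),  |v_rel|² = 269;  v_rel·d = (-13)·(-15) + (10)·(5) = 245
269·t² − 490·t + 169 = 0  ⇒  m = 245² − 269·169 = 14564
m = 14564 > 0,  v_rel·d = 245 > 0  ⇒  inside

inside=yes margin=14564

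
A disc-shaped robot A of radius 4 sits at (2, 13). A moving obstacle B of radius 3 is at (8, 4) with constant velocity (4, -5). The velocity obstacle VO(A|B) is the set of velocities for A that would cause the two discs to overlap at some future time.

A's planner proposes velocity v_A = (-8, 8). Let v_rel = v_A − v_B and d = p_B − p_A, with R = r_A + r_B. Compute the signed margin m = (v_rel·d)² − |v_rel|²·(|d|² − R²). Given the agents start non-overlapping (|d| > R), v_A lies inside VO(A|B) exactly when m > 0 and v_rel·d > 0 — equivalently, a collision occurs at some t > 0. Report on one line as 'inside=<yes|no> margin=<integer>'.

d = (6, -9),  |d|² = 117;  R = 4+3 = 7,  c = 117−7² = 68
v_rel = (-12, 13),  |v_rel|² = 313;  v_rel·d = (-12)·(6) + (13)·(-9) = -189
313·t² + 378·t + 68 = 0  ⇒  m = (-189)² − 313·68 = 14437
m = 14437 > 0,  v_rel·d = -189 < 0  ⇒  outside

inside=no margin=14437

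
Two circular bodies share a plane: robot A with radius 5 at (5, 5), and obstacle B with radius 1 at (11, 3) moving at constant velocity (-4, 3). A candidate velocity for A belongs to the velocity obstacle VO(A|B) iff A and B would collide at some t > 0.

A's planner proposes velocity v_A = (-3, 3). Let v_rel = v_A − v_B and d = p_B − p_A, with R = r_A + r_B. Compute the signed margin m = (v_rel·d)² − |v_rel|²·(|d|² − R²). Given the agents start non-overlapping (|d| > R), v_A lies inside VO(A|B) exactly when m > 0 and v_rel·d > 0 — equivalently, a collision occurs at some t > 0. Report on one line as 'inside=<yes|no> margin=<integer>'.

d = (6, -2),  |d|² = 40;  R = 5+1 = 6,  c = 40−6² = 4
v_rel = (1, 0),  |v_rel|² = 1;  v_rel·d = (1)·(6) + (0)·(-2) = 6
1·t² − 12·t + 4 = 0  ⇒  m = 6² − 1·4 = 32
m = 32 > 0,  v_rel·d = 6 > 0  ⇒  inside

inside=yes margin=32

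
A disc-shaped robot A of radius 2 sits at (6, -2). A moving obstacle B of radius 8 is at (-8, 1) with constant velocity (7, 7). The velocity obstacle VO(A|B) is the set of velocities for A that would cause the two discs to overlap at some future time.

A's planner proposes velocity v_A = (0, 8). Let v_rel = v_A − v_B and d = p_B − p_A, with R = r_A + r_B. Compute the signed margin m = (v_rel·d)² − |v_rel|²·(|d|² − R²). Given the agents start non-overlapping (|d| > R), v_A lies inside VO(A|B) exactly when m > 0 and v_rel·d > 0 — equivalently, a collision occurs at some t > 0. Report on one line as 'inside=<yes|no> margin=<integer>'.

d = (-14, 3),  |d|² = 205;  R = 2+8 = 10,  c = 205−10² = 105
v_rel = (-7, 1),  |v_rel|² = 50;  v_rel·d = (-7)·(-14) + (1)·(3) = 101
50·t² − 202·t + 105 = 0  ⇒  m = 101² − 50·105 = 4951
m = 4951 > 0,  v_rel·d = 101 > 0  ⇒  inside

inside=yes margin=4951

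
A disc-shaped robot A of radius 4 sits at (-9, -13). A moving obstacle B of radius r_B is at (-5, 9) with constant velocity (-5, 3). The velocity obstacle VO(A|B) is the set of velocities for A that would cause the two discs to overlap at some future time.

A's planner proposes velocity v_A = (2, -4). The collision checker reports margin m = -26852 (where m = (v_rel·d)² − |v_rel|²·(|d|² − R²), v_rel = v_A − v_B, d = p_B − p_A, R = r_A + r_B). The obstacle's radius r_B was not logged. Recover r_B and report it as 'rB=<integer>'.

m = -26852
d = (4, 22);  v_rel = (7, -7),  |v_rel|² = 98
v_rel×d = (7)·(22) − (-7)·(4) = 182
since m = R²·98 − 182²:  R² = (33124 + -26852) / 98 = 64
R = √64 = 8  ⇒  r_B = 8 − 4 = 4

rB=4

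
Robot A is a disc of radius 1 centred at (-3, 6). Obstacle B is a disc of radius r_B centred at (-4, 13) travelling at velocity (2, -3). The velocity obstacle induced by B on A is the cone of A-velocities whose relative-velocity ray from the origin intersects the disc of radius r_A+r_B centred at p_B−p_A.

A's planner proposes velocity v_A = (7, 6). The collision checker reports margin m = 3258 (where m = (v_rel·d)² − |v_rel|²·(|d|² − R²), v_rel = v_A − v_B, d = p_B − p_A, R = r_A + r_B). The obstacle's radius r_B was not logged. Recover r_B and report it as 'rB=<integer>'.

m = 3258
d = (-1, 7);  v_rel = (5, 9),  |v_rel|² = 106
v_rel×d = (5)·(7) − (9)·(-1) = 44
since m = R²·106 − 44²:  R² = (1936 + 3258) / 106 = 49
R = √49 = 7  ⇒  r_B = 7 − 1 = 6

rB=6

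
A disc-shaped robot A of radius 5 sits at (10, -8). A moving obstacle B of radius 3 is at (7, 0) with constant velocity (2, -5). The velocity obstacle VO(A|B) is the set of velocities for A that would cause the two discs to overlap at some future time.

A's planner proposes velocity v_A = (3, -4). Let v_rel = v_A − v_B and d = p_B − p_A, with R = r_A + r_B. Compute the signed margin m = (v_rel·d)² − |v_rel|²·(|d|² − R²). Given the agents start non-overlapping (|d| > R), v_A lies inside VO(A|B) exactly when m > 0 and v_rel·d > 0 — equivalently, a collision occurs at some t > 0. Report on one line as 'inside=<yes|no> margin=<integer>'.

d = (-3, 8),  |d|² = 73;  R = 5+3 = 8,  c = 73−8² = 9
v_rel = (1, 1),  |v_rel|² = 2;  v_rel·d = (1)·(-3) + (1)·(8) = 5
2·t² − 10·t + 9 = 0  ⇒  m = 5² − 2·9 = 7
m = 7 > 0,  v_rel·d = 5 > 0  ⇒  inside

inside=yes margin=7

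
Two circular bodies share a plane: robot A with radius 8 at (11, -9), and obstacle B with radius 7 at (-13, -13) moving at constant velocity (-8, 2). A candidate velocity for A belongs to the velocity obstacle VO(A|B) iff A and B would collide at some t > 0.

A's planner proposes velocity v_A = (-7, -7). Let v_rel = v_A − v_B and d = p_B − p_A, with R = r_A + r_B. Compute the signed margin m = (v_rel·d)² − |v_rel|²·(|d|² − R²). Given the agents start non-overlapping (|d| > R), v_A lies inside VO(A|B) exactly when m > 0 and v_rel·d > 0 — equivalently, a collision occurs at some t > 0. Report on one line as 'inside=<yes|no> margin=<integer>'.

d = (-24, -4),  |d|² = 592;  R = 8+7 = 15,  c = 592−15² = 367
v_rel = (1, -9),  |v_rel|² = 82;  v_rel·d = (1)·(-24) + (-9)·(-4) = 12
82·t² − 24·t + 367 = 0  ⇒  m = 12² − 82·367 = -29950
m = -29950 < 0,  v_rel·d = 12 > 0  ⇒  outside

inside=no margin=-29950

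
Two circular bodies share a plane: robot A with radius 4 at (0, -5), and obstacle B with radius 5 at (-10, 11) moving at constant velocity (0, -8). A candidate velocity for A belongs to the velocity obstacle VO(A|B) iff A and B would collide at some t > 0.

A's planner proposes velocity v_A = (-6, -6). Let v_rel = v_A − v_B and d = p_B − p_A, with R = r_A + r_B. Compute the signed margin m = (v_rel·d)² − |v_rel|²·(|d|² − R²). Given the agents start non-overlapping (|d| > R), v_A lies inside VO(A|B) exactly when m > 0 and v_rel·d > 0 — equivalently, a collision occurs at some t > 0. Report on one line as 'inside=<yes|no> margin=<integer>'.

d = (-10, 16),  |d|² = 356;  R = 4+5 = 9,  c = 356−9² = 275
v_rel = (-6, 2),  |v_rel|² = 40;  v_rel·d = (-6)·(-10) + (2)·(16) = 92
40·t² − 184·t + 275 = 0  ⇒  m = 92² − 40·275 = -2536
m = -2536 < 0,  v_rel·d = 92 > 0  ⇒  outside

inside=no margin=-2536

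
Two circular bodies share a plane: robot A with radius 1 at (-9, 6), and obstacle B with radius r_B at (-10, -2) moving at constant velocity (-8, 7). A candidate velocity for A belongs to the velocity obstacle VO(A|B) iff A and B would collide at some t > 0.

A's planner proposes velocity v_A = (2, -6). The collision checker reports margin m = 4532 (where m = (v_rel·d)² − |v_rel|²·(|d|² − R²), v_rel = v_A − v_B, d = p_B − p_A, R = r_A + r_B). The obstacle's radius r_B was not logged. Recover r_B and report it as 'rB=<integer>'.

m = 4532
d = (-1, -8);  v_rel = (10, -13),  |v_rel|² = 269
v_rel×d = (10)·(-8) − (-13)·(-1) = -93
since m = R²·269 − (-93)²:  R² = (8649 + 4532) / 269 = 49
R = √49 = 7  ⇒  r_B = 7 − 1 = 6

rB=6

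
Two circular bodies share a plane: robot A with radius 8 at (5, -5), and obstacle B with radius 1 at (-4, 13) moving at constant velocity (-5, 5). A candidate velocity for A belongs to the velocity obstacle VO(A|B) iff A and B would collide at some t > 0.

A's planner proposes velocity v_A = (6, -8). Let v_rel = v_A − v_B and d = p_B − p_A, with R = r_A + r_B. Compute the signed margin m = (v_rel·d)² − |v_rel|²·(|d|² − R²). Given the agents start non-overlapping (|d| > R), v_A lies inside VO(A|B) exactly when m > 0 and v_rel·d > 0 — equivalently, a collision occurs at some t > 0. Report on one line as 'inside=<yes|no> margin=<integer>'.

d = (-9, 18),  |d|² = 405;  R = 8+1 = 9,  c = 405−9² = 324
v_rel = (11, -13),  |v_rel|² = 290;  v_rel·d = (11)·(-9) + (-13)·(18) = -333
290·t² + 666·t + 324 = 0  ⇒  m = (-333)² − 290·324 = 16929
m = 16929 > 0,  v_rel·d = -333 < 0  ⇒  outside

inside=no margin=16929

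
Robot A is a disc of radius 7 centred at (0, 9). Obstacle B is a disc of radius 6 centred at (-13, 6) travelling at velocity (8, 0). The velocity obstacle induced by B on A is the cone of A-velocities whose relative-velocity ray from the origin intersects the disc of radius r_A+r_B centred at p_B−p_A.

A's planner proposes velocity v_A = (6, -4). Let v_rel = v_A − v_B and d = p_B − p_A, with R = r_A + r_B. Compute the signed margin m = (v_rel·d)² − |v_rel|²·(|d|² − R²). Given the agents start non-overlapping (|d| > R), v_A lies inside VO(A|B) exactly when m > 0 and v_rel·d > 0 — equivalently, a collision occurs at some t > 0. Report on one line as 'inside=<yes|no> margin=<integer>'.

d = (-13, -3),  |d|² = 178;  R = 7+6 = 13,  c = 178−13² = 9
v_rel = (-2, -4),  |v_rel|² = 20;  v_rel·d = (-2)·(-13) + (-4)·(-3) = 38
20·t² − 76·t + 9 = 0  ⇒  m = 38² − 20·9 = 1264
m = 1264 > 0,  v_rel·d = 38 > 0  ⇒  inside

inside=yes margin=1264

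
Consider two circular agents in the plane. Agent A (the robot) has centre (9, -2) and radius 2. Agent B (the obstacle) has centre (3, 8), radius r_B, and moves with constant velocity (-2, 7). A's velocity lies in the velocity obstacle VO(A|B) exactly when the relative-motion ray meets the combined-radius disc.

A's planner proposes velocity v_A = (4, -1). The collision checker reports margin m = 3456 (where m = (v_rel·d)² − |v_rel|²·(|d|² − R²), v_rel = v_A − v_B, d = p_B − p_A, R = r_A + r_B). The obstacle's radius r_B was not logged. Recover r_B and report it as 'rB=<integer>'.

m = 3456
d = (-6, 10);  v_rel = (6, -8),  |v_rel|² = 100
v_rel×d = (6)·(10) − (-8)·(-6) = 12
since m = R²·100 − 12²:  R² = (144 + 3456) / 100 = 36
R = √36 = 6  ⇒  r_B = 6 − 2 = 4

rB=4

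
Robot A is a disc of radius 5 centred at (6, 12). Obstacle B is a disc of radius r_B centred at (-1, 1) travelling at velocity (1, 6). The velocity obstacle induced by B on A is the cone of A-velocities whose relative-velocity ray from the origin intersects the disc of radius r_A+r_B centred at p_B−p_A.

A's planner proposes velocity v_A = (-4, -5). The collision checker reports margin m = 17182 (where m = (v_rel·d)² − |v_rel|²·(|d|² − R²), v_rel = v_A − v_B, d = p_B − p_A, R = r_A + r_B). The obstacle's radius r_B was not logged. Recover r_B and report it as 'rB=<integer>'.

m = 17182
d = (-7, -11);  v_rel = (-5, -11),  |v_rel|² = 146
v_rel×d = (-5)·(-11) − (-11)·(-7) = -22
since m = R²·146 − (-22)²:  R² = (484 + 17182) / 146 = 121
R = √121 = 11  ⇒  r_B = 11 − 5 = 6

rB=6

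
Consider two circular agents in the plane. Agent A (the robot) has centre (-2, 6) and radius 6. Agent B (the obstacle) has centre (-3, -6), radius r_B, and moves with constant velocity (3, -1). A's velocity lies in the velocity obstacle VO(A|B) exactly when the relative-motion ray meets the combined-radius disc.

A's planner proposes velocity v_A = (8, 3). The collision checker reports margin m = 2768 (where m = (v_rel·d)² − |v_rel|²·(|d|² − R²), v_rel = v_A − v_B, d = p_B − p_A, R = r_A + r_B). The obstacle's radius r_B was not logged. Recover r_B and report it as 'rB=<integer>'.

m = 2768
d = (-1, -12);  v_rel = (5, 4),  |v_rel|² = 41
v_rel×d = (5)·(-12) − (4)·(-1) = -56
since m = R²·41 − (-56)²:  R² = (3136 + 2768) / 41 = 144
R = √144 = 12  ⇒  r_B = 12 − 6 = 6

rB=6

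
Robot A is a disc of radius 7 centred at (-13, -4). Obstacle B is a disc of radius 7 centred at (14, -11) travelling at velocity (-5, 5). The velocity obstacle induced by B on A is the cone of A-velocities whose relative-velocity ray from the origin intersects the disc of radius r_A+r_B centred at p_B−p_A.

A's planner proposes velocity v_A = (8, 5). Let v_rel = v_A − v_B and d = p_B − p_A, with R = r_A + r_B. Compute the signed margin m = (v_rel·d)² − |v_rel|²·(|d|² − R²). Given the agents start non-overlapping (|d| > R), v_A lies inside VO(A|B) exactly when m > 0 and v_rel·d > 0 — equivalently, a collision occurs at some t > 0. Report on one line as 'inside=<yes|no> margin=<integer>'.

d = (27, -7),  |d|² = 778;  R = 7+7 = 14,  c = 778−14² = 582
v_rel = (13, 0),  |v_rel|² = 169;  v_rel·d = (13)·(27) + (0)·(-7) = 351
169·t² − 702·t + 582 = 0  ⇒  m = 351² − 169·582 = 24843
m = 24843 > 0,  v_rel·d = 351 > 0  ⇒  inside

inside=yes margin=24843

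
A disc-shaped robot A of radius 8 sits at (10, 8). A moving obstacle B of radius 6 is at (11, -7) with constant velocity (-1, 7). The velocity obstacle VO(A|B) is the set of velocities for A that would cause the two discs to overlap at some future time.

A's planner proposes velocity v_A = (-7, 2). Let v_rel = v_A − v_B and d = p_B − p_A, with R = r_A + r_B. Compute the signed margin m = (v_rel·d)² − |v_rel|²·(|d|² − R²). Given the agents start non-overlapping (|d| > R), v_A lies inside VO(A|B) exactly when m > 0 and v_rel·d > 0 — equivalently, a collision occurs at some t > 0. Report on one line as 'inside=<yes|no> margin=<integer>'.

d = (1, -15),  |d|² = 226;  R = 8+6 = 14,  c = 226−14² = 30
v_rel = (-6, -5),  |v_rel|² = 61;  v_rel·d = (-6)·(1) + (-5)·(-15) = 69
61·t² − 138·t + 30 = 0  ⇒  m = 69² − 61·30 = 2931
m = 2931 > 0,  v_rel·d = 69 > 0  ⇒  inside

inside=yes margin=2931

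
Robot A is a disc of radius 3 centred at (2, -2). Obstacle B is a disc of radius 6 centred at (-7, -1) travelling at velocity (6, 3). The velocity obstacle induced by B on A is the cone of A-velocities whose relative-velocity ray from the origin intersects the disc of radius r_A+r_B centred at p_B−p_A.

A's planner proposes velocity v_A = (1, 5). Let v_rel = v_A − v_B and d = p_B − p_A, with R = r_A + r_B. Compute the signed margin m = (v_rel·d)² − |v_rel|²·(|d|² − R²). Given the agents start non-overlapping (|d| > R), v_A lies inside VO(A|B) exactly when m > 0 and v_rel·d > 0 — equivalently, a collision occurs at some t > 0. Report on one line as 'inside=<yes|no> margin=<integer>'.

d = (-9, 1),  |d|² = 82;  R = 3+6 = 9,  c = 82−9² = 1
v_rel = (-5, 2),  |v_rel|² = 29;  v_rel·d = (-5)·(-9) + (2)·(1) = 47
29·t² − 94·t + 1 = 0  ⇒  m = 47² − 29·1 = 2180
m = 2180 > 0,  v_rel·d = 47 > 0  ⇒  inside

inside=yes margin=2180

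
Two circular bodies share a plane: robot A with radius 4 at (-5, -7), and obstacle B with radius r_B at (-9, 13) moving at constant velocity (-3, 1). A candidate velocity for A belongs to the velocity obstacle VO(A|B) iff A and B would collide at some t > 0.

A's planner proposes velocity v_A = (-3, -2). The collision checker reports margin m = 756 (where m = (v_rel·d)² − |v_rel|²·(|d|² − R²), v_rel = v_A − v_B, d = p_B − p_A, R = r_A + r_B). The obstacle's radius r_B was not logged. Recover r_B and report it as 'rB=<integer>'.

m = 756
d = (-4, 20);  v_rel = (0, -3),  |v_rel|² = 9
v_rel×d = (0)·(20) − (-3)·(-4) = -12
since m = R²·9 − (-12)²:  R² = (144 + 756) / 9 = 100
R = √100 = 10  ⇒  r_B = 10 − 4 = 6

rB=6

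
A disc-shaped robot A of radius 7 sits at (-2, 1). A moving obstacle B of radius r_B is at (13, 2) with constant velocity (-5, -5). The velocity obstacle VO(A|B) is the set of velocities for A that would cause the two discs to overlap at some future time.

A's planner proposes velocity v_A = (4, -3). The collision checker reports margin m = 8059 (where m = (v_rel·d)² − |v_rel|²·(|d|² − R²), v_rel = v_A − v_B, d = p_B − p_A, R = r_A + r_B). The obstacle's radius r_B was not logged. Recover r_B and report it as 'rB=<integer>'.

m = 8059
d = (15, 1);  v_rel = (9, 2),  |v_rel|² = 85
v_rel×d = (9)·(1) − (2)·(15) = -21
since m = R²·85 − (-21)²:  R² = (441 + 8059) / 85 = 100
R = √100 = 10  ⇒  r_B = 10 − 7 = 3

rB=3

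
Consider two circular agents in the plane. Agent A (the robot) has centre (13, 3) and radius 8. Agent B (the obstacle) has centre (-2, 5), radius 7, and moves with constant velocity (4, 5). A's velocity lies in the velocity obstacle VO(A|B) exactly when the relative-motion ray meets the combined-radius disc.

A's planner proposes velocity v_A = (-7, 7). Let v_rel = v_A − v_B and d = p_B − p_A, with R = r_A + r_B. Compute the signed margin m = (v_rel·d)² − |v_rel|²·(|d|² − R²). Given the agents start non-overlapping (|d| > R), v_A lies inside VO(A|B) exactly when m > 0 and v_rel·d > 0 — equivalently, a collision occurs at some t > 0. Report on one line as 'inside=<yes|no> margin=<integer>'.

d = (-15, 2),  |d|² = 229;  R = 8+7 = 15,  c = 229−15² = 4
v_rel = (-11, 2),  |v_rel|² = 125;  v_rel·d = (-11)·(-15) + (2)·(2) = 169
125·t² − 338·t + 4 = 0  ⇒  m = 169² − 125·4 = 28061
m = 28061 > 0,  v_rel·d = 169 > 0  ⇒  inside

inside=yes margin=28061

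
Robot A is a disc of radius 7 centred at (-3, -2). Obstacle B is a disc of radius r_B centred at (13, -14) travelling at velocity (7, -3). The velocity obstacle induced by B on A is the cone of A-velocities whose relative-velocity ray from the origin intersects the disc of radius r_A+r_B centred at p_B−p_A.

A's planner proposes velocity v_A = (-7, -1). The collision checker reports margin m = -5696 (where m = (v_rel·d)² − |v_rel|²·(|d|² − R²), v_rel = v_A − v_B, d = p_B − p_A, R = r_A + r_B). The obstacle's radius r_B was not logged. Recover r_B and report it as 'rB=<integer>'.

m = -5696
d = (16, -12);  v_rel = (-14, 2),  |v_rel|² = 200
v_rel×d = (-14)·(-12) − (2)·(16) = 136
since m = R²·200 − 136²:  R² = (18496 + -5696) / 200 = 64
R = √64 = 8  ⇒  r_B = 8 − 7 = 1

rB=1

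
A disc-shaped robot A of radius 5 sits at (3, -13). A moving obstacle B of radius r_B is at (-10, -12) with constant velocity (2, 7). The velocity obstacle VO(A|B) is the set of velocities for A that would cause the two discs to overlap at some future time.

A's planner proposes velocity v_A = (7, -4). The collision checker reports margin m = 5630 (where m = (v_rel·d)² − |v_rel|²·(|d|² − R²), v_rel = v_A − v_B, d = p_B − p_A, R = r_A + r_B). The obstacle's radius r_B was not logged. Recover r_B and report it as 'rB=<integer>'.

m = 5630
d = (-13, 1);  v_rel = (5, -11),  |v_rel|² = 146
v_rel×d = (5)·(1) − (-11)·(-13) = -138
since m = R²·146 − (-138)²:  R² = (19044 + 5630) / 146 = 169
R = √169 = 13  ⇒  r_B = 13 − 5 = 8

rB=8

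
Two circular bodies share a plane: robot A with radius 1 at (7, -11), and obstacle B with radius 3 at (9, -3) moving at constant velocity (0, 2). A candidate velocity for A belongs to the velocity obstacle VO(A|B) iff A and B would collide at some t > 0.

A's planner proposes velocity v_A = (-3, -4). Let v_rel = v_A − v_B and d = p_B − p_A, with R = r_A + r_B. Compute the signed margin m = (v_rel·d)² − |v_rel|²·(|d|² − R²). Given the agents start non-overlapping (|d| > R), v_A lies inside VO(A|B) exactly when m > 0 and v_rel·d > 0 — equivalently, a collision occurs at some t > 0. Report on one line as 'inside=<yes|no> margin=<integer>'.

d = (2, 8),  |d|² = 68;  R = 1+3 = 4,  c = 68−4² = 52
v_rel = (-3, -6),  |v_rel|² = 45;  v_rel·d = (-3)·(2) + (-6)·(8) = -54
45·t² + 108·t + 52 = 0  ⇒  m = (-54)² − 45·52 = 576
m = 576 > 0,  v_rel·d = -54 < 0  ⇒  outside

inside=no margin=576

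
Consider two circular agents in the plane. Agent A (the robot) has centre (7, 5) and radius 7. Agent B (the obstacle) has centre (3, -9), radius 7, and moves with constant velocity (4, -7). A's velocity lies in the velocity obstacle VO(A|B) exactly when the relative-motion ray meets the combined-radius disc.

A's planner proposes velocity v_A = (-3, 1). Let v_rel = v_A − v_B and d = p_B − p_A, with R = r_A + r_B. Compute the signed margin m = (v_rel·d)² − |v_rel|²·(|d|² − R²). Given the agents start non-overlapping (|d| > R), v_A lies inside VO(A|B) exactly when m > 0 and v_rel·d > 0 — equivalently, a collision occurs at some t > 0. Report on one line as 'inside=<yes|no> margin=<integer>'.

d = (-4, -14),  |d|² = 212;  R = 7+7 = 14,  c = 212−14² = 16
v_rel = (-7, 8),  |v_rel|² = 113;  v_rel·d = (-7)·(-4) + (8)·(-14) = -84
113·t² + 168·t + 16 = 0  ⇒  m = (-84)² − 113·16 = 5248
m = 5248 > 0,  v_rel·d = -84 < 0  ⇒  outside

inside=no margin=5248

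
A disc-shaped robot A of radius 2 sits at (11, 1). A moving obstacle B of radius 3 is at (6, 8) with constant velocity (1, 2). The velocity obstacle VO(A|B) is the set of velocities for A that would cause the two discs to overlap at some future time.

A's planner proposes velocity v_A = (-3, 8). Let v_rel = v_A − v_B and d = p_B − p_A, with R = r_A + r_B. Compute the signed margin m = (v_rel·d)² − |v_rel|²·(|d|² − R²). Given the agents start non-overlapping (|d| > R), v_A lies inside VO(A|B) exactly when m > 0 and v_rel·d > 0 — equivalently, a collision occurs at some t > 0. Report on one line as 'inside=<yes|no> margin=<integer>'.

d = (-5, 7),  |d|² = 74;  R = 2+3 = 5,  c = 74−5² = 49
v_rel = (-4, 6),  |v_rel|² = 52;  v_rel·d = (-4)·(-5) + (6)·(7) = 62
52·t² − 124·t + 49 = 0  ⇒  m = 62² − 52·49 = 1296
m = 1296 > 0,  v_rel·d = 62 > 0  ⇒  inside

inside=yes margin=1296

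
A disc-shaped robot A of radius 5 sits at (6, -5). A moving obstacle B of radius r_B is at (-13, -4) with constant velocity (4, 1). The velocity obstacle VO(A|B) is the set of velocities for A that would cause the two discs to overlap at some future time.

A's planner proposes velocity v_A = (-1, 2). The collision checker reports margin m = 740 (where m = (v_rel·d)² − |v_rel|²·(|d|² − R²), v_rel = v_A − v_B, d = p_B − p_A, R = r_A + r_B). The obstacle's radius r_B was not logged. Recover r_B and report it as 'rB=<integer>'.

m = 740
d = (-19, 1);  v_rel = (-5, 1),  |v_rel|² = 26
v_rel×d = (-5)·(1) − (1)·(-19) = 14
since m = R²·26 − 14²:  R² = (196 + 740) / 26 = 36
R = √36 = 6  ⇒  r_B = 6 − 5 = 1

rB=1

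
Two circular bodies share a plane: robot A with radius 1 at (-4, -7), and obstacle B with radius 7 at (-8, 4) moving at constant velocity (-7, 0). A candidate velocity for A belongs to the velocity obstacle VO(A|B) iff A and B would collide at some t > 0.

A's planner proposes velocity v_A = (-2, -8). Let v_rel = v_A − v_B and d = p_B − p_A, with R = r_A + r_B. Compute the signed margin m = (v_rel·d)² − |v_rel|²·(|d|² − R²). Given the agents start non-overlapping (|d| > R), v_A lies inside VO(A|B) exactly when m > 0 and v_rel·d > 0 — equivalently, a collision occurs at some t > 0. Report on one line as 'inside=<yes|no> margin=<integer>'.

d = (-4, 11),  |d|² = 137;  R = 1+7 = 8,  c = 137−8² = 73
v_rel = (5, -8),  |v_rel|² = 89;  v_rel·d = (5)·(-4) + (-8)·(11) = -108
89·t² + 216·t + 73 = 0  ⇒  m = (-108)² − 89·73 = 5167
m = 5167 > 0,  v_rel·d = -108 < 0  ⇒  outside

inside=no margin=5167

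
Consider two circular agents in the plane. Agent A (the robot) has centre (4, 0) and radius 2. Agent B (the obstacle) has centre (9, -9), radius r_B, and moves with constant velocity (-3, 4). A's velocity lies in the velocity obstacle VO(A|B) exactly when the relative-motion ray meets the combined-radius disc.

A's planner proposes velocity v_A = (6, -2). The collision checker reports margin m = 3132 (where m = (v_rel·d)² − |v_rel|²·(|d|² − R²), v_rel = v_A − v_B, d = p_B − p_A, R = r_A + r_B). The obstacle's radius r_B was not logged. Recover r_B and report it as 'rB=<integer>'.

m = 3132
d = (5, -9);  v_rel = (9, -6),  |v_rel|² = 117
v_rel×d = (9)·(-9) − (-6)·(5) = -51
since m = R²·117 − (-51)²:  R² = (2601 + 3132) / 117 = 49
R = √49 = 7  ⇒  r_B = 7 − 2 = 5

rB=5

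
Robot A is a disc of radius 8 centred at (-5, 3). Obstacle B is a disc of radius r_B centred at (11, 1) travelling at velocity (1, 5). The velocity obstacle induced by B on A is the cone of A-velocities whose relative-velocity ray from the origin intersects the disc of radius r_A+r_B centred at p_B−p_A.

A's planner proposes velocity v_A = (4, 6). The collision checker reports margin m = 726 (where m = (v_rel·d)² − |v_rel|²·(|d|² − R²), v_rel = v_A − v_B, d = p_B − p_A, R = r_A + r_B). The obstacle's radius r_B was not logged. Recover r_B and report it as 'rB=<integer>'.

m = 726
d = (16, -2);  v_rel = (3, 1),  |v_rel|² = 10
v_rel×d = (3)·(-2) − (1)·(16) = -22
since m = R²·10 − (-22)²:  R² = (484 + 726) / 10 = 121
R = √121 = 11  ⇒  r_B = 11 − 8 = 3

rB=3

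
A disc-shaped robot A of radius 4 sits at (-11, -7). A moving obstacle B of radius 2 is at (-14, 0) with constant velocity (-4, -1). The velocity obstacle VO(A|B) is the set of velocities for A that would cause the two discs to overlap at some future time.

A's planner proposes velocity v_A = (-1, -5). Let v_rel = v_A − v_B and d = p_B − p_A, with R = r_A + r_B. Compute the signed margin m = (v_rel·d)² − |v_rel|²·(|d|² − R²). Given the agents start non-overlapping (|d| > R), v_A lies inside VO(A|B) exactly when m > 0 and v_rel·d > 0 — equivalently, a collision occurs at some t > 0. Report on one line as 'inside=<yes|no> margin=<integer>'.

d = (-3, 7),  |d|² = 58;  R = 4+2 = 6,  c = 58−6² = 22
v_rel = (3, -4),  |v_rel|² = 25;  v_rel·d = (3)·(-3) + (-4)·(7) = -37
25·t² + 74·t + 22 = 0  ⇒  m = (-37)² − 25·22 = 819
m = 819 > 0,  v_rel·d = -37 < 0  ⇒  outside

inside=no margin=819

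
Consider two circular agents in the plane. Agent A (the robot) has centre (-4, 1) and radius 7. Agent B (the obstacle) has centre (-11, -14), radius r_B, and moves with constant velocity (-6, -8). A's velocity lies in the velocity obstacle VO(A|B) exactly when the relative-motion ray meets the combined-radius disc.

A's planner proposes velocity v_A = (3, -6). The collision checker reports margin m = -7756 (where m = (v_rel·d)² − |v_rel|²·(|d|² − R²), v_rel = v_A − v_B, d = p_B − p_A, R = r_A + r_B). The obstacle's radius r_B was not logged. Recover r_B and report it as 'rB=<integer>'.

m = -7756
d = (-7, -15);  v_rel = (9, 2),  |v_rel|² = 85
v_rel×d = (9)·(-15) − (2)·(-7) = -121
since m = R²·85 − (-121)²:  R² = (14641 + -7756) / 85 = 81
R = √81 = 9  ⇒  r_B = 9 − 7 = 2

rB=2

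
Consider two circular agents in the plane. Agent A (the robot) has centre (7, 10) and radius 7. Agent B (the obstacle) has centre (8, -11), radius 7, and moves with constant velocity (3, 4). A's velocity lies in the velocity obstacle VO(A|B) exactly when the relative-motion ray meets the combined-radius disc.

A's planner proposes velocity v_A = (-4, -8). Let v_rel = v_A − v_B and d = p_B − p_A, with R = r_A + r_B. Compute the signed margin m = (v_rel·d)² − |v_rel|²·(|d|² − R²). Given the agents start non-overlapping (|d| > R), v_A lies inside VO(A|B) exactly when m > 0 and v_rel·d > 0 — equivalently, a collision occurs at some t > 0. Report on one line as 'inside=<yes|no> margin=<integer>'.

d = (1, -21),  |d|² = 442;  R = 7+7 = 14,  c = 442−14² = 246
v_rel = (-7, -12),  |v_rel|² = 193;  v_rel·d = (-7)·(1) + (-12)·(-21) = 245
193·t² − 490·t + 246 = 0  ⇒  m = 245² − 193·246 = 12547
m = 12547 > 0,  v_rel·d = 245 > 0  ⇒  inside

inside=yes margin=12547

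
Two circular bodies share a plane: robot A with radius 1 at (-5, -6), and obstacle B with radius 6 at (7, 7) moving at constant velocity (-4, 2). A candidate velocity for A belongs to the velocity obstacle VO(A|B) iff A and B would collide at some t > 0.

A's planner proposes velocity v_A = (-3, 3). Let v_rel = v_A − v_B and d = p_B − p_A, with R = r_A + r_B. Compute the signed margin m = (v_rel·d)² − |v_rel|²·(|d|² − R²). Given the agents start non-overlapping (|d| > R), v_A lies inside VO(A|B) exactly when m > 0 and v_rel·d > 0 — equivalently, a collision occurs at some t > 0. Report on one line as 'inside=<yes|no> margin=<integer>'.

d = (12, 13),  |d|² = 313;  R = 1+6 = 7,  c = 313−7² = 264
v_rel = (1, 1),  |v_rel|² = 2;  v_rel·d = (1)·(12) + (1)·(13) = 25
2·t² − 50·t + 264 = 0  ⇒  m = 25² − 2·264 = 97
m = 97 > 0,  v_rel·d = 25 > 0  ⇒  inside

inside=yes margin=97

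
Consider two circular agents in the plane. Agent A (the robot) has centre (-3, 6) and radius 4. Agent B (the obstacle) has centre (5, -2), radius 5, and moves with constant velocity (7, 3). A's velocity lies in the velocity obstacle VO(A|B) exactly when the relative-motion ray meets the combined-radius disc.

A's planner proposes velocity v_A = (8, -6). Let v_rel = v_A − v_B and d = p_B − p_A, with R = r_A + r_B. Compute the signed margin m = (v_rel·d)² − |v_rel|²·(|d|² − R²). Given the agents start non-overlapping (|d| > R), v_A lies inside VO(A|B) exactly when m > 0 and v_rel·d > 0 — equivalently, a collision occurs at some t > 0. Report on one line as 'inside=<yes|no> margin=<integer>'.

d = (8, -8),  |d|² = 128;  R = 4+5 = 9,  c = 128−9² = 47
v_rel = (1, -9),  |v_rel|² = 82;  v_rel·d = (1)·(8) + (-9)·(-8) = 80
82·t² − 160·t + 47 = 0  ⇒  m = 80² − 82·47 = 2546
m = 2546 > 0,  v_rel·d = 80 > 0  ⇒  inside

inside=yes margin=2546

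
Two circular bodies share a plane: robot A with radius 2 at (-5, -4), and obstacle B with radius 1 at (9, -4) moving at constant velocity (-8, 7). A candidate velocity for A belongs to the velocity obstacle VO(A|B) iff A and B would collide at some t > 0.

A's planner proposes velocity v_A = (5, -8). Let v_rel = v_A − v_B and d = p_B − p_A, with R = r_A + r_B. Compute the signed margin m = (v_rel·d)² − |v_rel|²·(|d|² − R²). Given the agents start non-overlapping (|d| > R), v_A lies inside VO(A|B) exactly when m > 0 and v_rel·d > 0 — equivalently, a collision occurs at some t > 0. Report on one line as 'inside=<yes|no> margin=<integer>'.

d = (14, 0),  |d|² = 196;  R = 2+1 = 3,  c = 196−3² = 187
v_rel = (13, -15),  |v_rel|² = 394;  v_rel·d = (13)·(14) + (-15)·(0) = 182
394·t² − 364·t + 187 = 0  ⇒  m = 182² − 394·187 = -40554
m = -40554 < 0,  v_rel·d = 182 > 0  ⇒  outside

inside=no margin=-40554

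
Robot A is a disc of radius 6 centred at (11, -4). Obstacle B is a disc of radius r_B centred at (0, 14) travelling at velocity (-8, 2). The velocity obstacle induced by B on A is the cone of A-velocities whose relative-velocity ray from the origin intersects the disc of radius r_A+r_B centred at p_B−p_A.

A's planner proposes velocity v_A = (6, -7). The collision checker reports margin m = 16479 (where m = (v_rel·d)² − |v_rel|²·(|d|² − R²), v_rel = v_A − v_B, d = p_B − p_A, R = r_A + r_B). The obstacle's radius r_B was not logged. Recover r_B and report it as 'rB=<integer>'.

m = 16479
d = (-11, 18);  v_rel = (14, -9),  |v_rel|² = 277
v_rel×d = (14)·(18) − (-9)·(-11) = 153
since m = R²·277 − 153²:  R² = (23409 + 16479) / 277 = 144
R = √144 = 12  ⇒  r_B = 12 − 6 = 6

rB=6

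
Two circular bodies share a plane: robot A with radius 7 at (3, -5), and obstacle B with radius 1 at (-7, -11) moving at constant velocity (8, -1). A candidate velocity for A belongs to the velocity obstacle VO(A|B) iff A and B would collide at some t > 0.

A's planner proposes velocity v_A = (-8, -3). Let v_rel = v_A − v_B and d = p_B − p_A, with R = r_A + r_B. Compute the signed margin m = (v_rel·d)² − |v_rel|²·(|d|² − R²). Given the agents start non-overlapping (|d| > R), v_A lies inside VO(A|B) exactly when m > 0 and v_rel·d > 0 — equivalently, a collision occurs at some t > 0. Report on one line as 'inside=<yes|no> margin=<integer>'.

d = (-10, -6),  |d|² = 136;  R = 7+1 = 8,  c = 136−8² = 72
v_rel = (-16, -2),  |v_rel|² = 260;  v_rel·d = (-16)·(-10) + (-2)·(-6) = 172
260·t² − 344·t + 72 = 0  ⇒  m = 172² − 260·72 = 10864
m = 10864 > 0,  v_rel·d = 172 > 0  ⇒  inside

inside=yes margin=10864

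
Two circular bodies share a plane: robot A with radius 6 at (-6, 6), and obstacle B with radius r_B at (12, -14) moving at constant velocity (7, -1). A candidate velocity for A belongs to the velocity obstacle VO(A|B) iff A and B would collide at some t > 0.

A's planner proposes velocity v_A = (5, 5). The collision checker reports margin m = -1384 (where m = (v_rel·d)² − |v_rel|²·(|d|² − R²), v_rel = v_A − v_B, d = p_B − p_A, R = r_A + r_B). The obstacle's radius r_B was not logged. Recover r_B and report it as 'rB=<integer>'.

m = -1384
d = (18, -20);  v_rel = (-2, 6),  |v_rel|² = 40
v_rel×d = (-2)·(-20) − (6)·(18) = -68
since m = R²·40 − (-68)²:  R² = (4624 + -1384) / 40 = 81
R = √81 = 9  ⇒  r_B = 9 − 6 = 3

rB=3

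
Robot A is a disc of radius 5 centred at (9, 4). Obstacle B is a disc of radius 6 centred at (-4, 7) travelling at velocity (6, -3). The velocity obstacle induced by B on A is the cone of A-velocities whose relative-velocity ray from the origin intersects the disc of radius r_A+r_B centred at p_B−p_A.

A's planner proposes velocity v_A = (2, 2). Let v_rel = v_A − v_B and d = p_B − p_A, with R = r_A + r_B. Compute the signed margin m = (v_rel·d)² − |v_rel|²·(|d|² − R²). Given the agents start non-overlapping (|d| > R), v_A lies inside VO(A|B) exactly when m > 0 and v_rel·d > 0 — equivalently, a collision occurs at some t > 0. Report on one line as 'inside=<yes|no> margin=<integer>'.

d = (-13, 3),  |d|² = 178;  R = 5+6 = 11,  c = 178−11² = 57
v_rel = (-4, 5),  |v_rel|² = 41;  v_rel·d = (-4)·(-13) + (5)·(3) = 67
41·t² − 134·t + 57 = 0  ⇒  m = 67² − 41·57 = 2152
m = 2152 > 0,  v_rel·d = 67 > 0  ⇒  inside

inside=yes margin=2152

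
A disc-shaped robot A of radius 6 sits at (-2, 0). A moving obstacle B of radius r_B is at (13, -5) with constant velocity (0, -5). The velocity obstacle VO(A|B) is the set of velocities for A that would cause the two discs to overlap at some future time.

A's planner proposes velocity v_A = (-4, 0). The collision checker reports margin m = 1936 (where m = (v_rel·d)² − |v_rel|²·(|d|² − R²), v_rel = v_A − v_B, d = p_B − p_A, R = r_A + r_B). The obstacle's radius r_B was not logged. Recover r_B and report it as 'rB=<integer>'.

m = 1936
d = (15, -5);  v_rel = (-4, 5),  |v_rel|² = 41
v_rel×d = (-4)·(-5) − (5)·(15) = -55
since m = R²·41 − (-55)²:  R² = (3025 + 1936) / 41 = 121
R = √121 = 11  ⇒  r_B = 11 − 6 = 5

rB=5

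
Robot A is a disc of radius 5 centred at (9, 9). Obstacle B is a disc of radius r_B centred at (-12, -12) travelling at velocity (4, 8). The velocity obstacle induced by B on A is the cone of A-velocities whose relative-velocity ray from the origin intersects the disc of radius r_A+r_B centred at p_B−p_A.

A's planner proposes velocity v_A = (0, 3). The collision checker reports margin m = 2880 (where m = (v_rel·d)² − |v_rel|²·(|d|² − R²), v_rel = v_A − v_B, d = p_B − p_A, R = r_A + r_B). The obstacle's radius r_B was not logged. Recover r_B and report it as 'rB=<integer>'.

m = 2880
d = (-21, -21);  v_rel = (-4, -5),  |v_rel|² = 41
v_rel×d = (-4)·(-21) − (-5)·(-21) = -21
since m = R²·41 − (-21)²:  R² = (441 + 2880) / 41 = 81
R = √81 = 9  ⇒  r_B = 9 − 5 = 4

rB=4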